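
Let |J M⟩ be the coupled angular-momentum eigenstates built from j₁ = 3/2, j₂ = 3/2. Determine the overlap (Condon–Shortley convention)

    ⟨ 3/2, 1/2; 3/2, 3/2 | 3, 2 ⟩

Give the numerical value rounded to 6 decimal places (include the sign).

+√(1/2) = +0.707107

triangle: 0!×3!×3!/7! = 36/5040
(j±m)!: 2!×1!×3!×0!×5!×1! = 1440
prefactor² = (2J+1)×Δ×N² = 72
  k=0: +1/(0!×0!×1!×3!×2!×0!) = 1/12
Σ = 1/12  ⇒  CG² = 72×1/12² = 1/2
CG = +√(1/2) = +0.707107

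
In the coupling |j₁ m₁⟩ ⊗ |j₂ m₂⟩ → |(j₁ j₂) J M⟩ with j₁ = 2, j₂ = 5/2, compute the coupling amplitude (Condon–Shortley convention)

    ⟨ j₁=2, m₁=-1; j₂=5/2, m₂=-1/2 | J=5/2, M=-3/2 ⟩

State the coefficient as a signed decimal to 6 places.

-0.414039

triangle: 2!×2!×3!/8! = 24/40320
(j±m)!: 1!×3!×2!×3!×1!×4! = 1728
prefactor² = (2J+1)×Δ×N² = 216/35
  k=1: −1/(1!×1!×2!×1!×0!×2!) = -1/4
  k=2: +1/(2!×0!×1!×0!×1!×3!) = 1/12
Σ = -1/6  ⇒  CG² = 216/35×(-1/6)² = 6/35
CG = −√(6/35) = -0.414039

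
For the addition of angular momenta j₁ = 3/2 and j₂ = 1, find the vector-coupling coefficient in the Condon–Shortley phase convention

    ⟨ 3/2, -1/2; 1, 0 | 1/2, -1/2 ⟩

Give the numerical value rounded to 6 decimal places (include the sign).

j₁+j₂−J=2  J+j₁−j₂=1  J−j₁+j₂=0  j₁+j₂+J+1=4
(j₁±m₁, j₂±m₂, J±M) = (1,2,1,1,0,1)
P² = 1/3
sum k=1..1:
  [1] −1/1 = -1
S = -1
C² = P²·S² = 1/3 ; C = -0.577350

−√(1/3) ≈ -0.577350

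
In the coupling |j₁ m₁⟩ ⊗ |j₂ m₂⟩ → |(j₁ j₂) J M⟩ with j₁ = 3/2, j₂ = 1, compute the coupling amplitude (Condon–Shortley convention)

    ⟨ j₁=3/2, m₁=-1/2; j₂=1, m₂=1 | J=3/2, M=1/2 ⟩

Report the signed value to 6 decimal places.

-0.730297  (= −√(8/15))

√[4·1!2!1!/5! · 1!2!2!0!2!1!] = √(8/15)
  +(−1)^1/∏(1,0,1,1,1,0)! = -1  (running -1)
⟨..|..⟩ = √(8/15)·(-1) = -0.730297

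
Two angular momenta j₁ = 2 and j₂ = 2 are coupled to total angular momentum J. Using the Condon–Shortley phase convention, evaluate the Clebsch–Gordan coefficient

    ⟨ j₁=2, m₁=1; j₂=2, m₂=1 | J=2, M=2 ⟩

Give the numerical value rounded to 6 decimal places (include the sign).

√[5·2!2!2!/7! · 3!1!3!1!4!0!] = √(48/7)
  +(−1)^1/∏(1,1,0,2,2,0)! = -1/4  (running -1/4)
⟨..|..⟩ = √(48/7)·(-1/4) = -0.654654

-0.654654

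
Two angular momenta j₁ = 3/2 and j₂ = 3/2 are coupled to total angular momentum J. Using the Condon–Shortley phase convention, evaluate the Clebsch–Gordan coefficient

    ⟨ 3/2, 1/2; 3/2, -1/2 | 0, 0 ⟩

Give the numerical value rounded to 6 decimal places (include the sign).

√[1·3!0!0!/4! · 2!1!1!2!0!0!] = √(1)
  +(−1)^1/∏(1,2,0,0,0,0)! = -1/2  (running -1/2)
⟨..|..⟩ = √(1)·(-1/2) = -0.500000

-0.500000  (= −√(1/4))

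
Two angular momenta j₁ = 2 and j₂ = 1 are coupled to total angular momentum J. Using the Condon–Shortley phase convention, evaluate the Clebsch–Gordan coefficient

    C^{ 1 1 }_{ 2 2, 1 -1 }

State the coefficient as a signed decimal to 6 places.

+0.774597

j₁+j₂−J=2  J+j₁−j₂=2  J−j₁+j₂=0  j₁+j₂+J+1=5
(j₁±m₁, j₂±m₂, J±M) = (4,0,0,2,2,0)
P² = 48/5
sum k=0..0:
  [0] +1/4 = 1/4
S = 1/4
C² = P²·S² = 3/5 ; C = +0.774597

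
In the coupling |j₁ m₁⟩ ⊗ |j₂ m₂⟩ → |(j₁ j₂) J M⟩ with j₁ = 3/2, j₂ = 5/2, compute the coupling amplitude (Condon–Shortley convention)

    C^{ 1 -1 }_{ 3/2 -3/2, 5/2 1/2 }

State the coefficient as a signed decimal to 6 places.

√[3·3!0!2!/6! · 0!3!3!2!0!2!] = √(36/5)
  +(−1)^3/∏(3,0,0,0,0,2)! = -1/12  (running -1/12)
⟨..|..⟩ = √(36/5)·(-1/12) = -0.223607

-0.223607  (= −√(1/20))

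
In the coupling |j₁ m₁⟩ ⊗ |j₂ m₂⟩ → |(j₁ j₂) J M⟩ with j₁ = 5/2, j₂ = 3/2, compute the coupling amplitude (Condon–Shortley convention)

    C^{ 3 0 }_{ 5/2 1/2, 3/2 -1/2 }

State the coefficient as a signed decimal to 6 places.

triangle: 1!*4!*2!/8! = 48/40320
(j±m)!: 3!*2!*1!*2!*3!*3! = 864
prefactor² = (2J+1)*Δ*N² = 36/5
  k=0: +1/(0!*1!*2!*1!*2!*1!) = 1/4
  k=1: −1/(1!*0!*1!*0!*3!*2!) = -1/12
Σ = 1/6  ⇒  CG² = 36/5*1/6² = 1/5
CG = +√(1/5) = +0.447214

+√(1/5) = +0.447214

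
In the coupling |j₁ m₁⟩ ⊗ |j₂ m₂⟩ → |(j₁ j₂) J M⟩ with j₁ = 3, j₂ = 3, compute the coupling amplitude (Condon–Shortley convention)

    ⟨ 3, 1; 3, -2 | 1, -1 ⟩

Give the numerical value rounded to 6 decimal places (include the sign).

-0.422577  (= −√(5/28))

j₁+j₂−J=5  J+j₁−j₂=1  J−j₁+j₂=1  j₁+j₂+J+1=8
(j₁±m₁, j₂±m₂, J±M) = (4,2,1,5,0,2)
P² = 720/7
sum k=1..1:
  [1] −1/24 = -1/24
S = -1/24
C² = P²·S² = 5/28 ; C = -0.422577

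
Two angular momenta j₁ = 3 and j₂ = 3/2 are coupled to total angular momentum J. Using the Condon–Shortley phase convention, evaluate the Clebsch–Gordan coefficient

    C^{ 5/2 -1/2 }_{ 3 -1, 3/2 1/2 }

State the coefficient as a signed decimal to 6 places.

triangle: 2!·4!·1!/8! = 48/40320
(j±m)!: 2!·4!·2!·1!·2!·3! = 1152
prefactor² = (2J+1)·Δ·N² = 288/35
  k=1: −1/(1!·1!·3!·1!·1!·0!) = -1/6
  k=2: +1/(2!·0!·2!·0!·2!·1!) = 1/8
Σ = -1/24  ⇒  CG² = 288/35·(-1/24)² = 1/70
CG = −√(1/70) = -0.119523

-0.119523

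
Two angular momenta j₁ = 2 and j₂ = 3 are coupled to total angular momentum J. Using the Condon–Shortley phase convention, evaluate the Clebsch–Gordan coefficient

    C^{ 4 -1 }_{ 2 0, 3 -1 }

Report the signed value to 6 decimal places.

+0.327327

√[9·1!3!5!/10! · 2!2!2!4!3!5!] = √(1728/7)
  +(−1)^0/∏(0,1,2,2,1,3)! = 1/24  (running 1/24)
  +(−1)^1/∏(1,0,1,1,2,4)! = -1/48  (running 1/48)
⟨..|..⟩ = √(1728/7)·(1/48) = +0.327327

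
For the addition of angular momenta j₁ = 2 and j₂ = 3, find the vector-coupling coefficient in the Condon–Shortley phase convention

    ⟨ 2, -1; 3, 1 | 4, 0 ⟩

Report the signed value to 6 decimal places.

triangle: 1!*3!*5!/10! = 720/3628800
(j±m)!: 1!*3!*4!*2!*4!*4! = 165888
prefactor² = (2J+1)*Δ*N² = 10368/35
  k=0: +1/(0!*1!*3!*4!*0!*1!) = 1/144
  k=1: −1/(1!*0!*2!*3!*1!*2!) = -1/24
Σ = -5/144  ⇒  CG² = 10368/35*(-5/144)² = 5/14
CG = −√(5/14) = -0.597614

−√(5/14) ≈ -0.597614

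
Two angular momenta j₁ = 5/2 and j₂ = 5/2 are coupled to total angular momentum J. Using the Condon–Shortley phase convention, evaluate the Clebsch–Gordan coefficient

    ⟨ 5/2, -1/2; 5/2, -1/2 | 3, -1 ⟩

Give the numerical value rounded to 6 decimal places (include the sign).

-0.516398

triangle: 2!*3!*3!/9! = 72/362880
(j±m)!: 2!*3!*2!*3!*2!*4! = 6912
prefactor² = (2J+1)*Δ*N² = 48/5
  k=0: +1/(0!*2!*3!*2!*0!*1!) = 1/24
  k=1: −1/(1!*1!*2!*1!*1!*2!) = -1/4
  k=2: +1/(2!*0!*1!*0!*2!*3!) = 1/24
Σ = -1/6  ⇒  CG² = 48/5*(-1/6)² = 4/15
CG = −√(4/15) = -0.516398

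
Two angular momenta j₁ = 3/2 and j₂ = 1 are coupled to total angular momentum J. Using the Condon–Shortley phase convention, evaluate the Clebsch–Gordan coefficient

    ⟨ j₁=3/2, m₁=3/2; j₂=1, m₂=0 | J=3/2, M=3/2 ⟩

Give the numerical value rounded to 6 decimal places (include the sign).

+0.774597

triangle: 1!·2!·1!/5! = 2/120
(j±m)!: 3!·0!·1!·1!·3!·0! = 36
prefactor² = (2J+1)·Δ·N² = 12/5
  k=0: +1/(0!·1!·0!·1!·2!·0!) = 1/2
Σ = 1/2  ⇒  CG² = 12/5·1/2² = 3/5
CG = +√(3/5) = +0.774597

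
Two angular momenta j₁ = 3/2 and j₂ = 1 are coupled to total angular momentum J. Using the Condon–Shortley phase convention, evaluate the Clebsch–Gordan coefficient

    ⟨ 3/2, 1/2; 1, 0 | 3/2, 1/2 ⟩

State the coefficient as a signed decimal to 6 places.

√[4·1!2!1!/5! · 2!1!1!1!2!1!] = √(4/15)
  +(−1)^0/∏(0,1,1,1,1,0)! = 1  (running 1)
  +(−1)^1/∏(1,0,0,0,2,1)! = -1/2  (running 1/2)
⟨..|..⟩ = √(4/15)·(1/2) = +0.258199

+0.258199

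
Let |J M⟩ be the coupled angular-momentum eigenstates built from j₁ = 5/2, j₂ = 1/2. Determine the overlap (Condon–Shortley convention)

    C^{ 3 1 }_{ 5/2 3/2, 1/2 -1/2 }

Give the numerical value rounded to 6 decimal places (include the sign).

j₁+j₂−J=0  J+j₁−j₂=5  J−j₁+j₂=1  j₁+j₂+J+1=7
(j₁±m₁, j₂±m₂, J±M) = (4,1,0,1,4,2)
P² = 192
sum k=0..0:
  [0] +1/24 = 1/24
S = 1/24
C² = P²·S² = 1/3 ; C = +0.577350

+0.577350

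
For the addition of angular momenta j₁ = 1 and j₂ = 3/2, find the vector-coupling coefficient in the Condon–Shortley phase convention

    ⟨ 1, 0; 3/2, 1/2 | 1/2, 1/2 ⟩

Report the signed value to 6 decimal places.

−√(1/3) ≈ -0.577350

j₁+j₂−J=2  J+j₁−j₂=0  J−j₁+j₂=1  j₁+j₂+J+1=4
(j₁±m₁, j₂±m₂, J±M) = (1,1,2,1,1,0)
P² = 1/3
sum k=1..1:
  [1] −1/1 = -1
S = -1
C² = P²·S² = 1/3 ; C = -0.577350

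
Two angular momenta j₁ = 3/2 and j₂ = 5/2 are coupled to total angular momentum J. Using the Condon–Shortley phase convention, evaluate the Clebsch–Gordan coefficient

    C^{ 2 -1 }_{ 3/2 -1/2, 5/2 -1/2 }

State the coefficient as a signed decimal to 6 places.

−√(25/84) = -0.545545

triangle: 2!*1!*3!/7! = 12/5040
(j±m)!: 1!*2!*2!*3!*1!*3! = 144
prefactor² = (2J+1)*Δ*N² = 12/7
  k=1: −1/(1!*1!*1!*1!*0!*2!) = -1/2
  k=2: +1/(2!*0!*0!*0!*1!*3!) = 1/12
Σ = -5/12  ⇒  CG² = 12/7*(-5/12)² = 25/84
CG = −√(25/84) = -0.545545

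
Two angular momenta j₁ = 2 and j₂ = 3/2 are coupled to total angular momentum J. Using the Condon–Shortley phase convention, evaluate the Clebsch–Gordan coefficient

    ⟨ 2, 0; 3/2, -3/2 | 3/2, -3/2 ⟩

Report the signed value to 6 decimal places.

+0.447214

triangle: 2!*2!*1!/6! = 4/720
(j±m)!: 2!*2!*0!*3!*0!*3! = 144
prefactor² = (2J+1)*Δ*N² = 16/5
  k=0: +1/(0!*2!*2!*0!*0!*1!) = 1/4
Σ = 1/4  ⇒  CG² = 16/5*1/4² = 1/5
CG = +√(1/5) = +0.447214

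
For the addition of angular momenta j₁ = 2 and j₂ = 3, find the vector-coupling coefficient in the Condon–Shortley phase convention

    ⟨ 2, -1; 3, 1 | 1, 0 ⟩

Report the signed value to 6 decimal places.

−√(8/35) ≈ -0.478091

triangle: 4!*0!*2!/7! = 48/5040
(j±m)!: 1!*3!*4!*2!*1!*1! = 288
prefactor² = (2J+1)*Δ*N² = 288/35
  k=3: −1/(3!*1!*0!*1!*0!*1!) = -1/6
Σ = -1/6  ⇒  CG² = 288/35*(-1/6)² = 8/35
CG = −√(8/35) = -0.478091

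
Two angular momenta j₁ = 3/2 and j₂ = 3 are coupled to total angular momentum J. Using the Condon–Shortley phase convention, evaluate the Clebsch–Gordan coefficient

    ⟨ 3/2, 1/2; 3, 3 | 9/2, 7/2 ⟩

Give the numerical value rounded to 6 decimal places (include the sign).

triangle: 0!*3!*6!/10! = 4320/3628800
(j±m)!: 2!*1!*6!*0!*8!*1! = 58060800
prefactor² = (2J+1)*Δ*N² = 691200
  k=0: +1/(0!*0!*1!*6!*2!*0!) = 1/1440
Σ = 1/1440  ⇒  CG² = 691200*1/1440² = 1/3
CG = +√(1/3) = +0.577350

+√(1/3) = +0.577350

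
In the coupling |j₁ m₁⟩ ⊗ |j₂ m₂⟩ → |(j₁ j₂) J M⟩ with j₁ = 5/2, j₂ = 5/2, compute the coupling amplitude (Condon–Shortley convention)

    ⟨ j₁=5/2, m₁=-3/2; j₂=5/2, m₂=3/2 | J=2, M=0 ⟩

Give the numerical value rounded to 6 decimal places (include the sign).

-0.109109  (= −√(1/84))

triangle: 3!×2!×2!/8! = 24/40320
(j±m)!: 1!×4!×4!×1!×2!×2! = 2304
prefactor² = (2J+1)×Δ×N² = 48/7
  k=2: +1/(2!×1!×2!×2!×0!×0!) = 1/8
  k=3: −1/(3!×0!×1!×1!×1!×1!) = -1/6
Σ = -1/24  ⇒  CG² = 48/7×(-1/24)² = 1/84
CG = −√(1/84) = -0.109109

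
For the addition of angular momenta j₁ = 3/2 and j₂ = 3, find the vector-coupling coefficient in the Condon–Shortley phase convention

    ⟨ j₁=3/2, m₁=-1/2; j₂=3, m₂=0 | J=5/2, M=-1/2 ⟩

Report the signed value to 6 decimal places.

-0.414039  (= −√(6/35))

j₁+j₂−J=2  J+j₁−j₂=1  J−j₁+j₂=4  j₁+j₂+J+1=8
(j₁±m₁, j₂±m₂, J±M) = (1,2,3,3,2,3)
P² = 216/35
sum k=1..2:
  [1] −1/4 = -1/4
  [2] +1/12 = 1/12
S = -1/6
C² = P²·S² = 6/35 ; C = -0.414039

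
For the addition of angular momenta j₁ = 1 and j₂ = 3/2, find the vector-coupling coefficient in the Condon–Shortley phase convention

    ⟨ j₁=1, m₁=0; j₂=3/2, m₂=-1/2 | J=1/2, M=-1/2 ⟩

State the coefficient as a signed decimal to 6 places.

√[2·2!0!1!/4! · 1!1!1!2!0!1!] = √(1/3)
  +(−1)^1/∏(1,1,0,0,0,1)! = -1  (running -1)
⟨..|..⟩ = √(1/3)·(-1) = -0.577350

−√(1/3) ≈ -0.577350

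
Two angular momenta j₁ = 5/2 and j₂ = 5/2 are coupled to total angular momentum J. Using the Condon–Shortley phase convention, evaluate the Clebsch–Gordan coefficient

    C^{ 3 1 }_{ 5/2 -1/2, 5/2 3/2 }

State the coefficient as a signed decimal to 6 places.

+√(1/30) = +0.182574

triangle: 2!×3!×3!/9! = 72/362880
(j±m)!: 2!×3!×4!×1!×4!×2! = 13824
prefactor² = (2J+1)×Δ×N² = 96/5
  k=1: −1/(1!×1!×2!×3!×1!×0!) = -1/12
  k=2: +1/(2!×0!×1!×2!×2!×1!) = 1/8
Σ = 1/24  ⇒  CG² = 96/5×1/24² = 1/30
CG = +√(1/30) = +0.182574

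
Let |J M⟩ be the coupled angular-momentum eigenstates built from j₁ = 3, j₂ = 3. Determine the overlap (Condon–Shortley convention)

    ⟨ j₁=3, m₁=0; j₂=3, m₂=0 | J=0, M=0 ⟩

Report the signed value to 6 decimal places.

triangle: 6!·0!·0!/7! = 720/5040
(j±m)!: 3!·3!·3!·3!·0!·0! = 1296
prefactor² = (2J+1)·Δ·N² = 1296/7
  k=3: −1/(3!·3!·0!·0!·0!·0!) = -1/36
Σ = -1/36  ⇒  CG² = 1296/7·(-1/36)² = 1/7
CG = −√(1/7) = -0.377964

-0.377964  (= −√(1/7))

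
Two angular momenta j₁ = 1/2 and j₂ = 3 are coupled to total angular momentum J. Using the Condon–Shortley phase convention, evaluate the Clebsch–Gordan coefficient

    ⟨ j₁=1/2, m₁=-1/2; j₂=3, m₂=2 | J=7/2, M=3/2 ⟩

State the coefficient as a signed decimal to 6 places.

+0.534522

triangle: 0!*1!*6!/8! = 720/40320
(j±m)!: 0!*1!*5!*1!*5!*2! = 28800
prefactor² = (2J+1)*Δ*N² = 28800/7
  k=0: +1/(0!*0!*1!*5!*0!*1!) = 1/120
Σ = 1/120  ⇒  CG² = 28800/7*1/120² = 2/7
CG = +√(2/7) = +0.534522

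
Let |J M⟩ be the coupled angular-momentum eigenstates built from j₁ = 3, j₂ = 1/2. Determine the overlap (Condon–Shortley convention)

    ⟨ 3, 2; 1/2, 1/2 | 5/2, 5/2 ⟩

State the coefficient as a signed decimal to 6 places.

√[6·1!5!0!/7! · 5!1!1!0!5!0!] = √(14400/7)
  +(−1)^1/∏(1,0,0,0,5,0)! = -1/120  (running -1/120)
⟨..|..⟩ = √(14400/7)·(-1/120) = -0.377964

−√(1/7) ≈ -0.377964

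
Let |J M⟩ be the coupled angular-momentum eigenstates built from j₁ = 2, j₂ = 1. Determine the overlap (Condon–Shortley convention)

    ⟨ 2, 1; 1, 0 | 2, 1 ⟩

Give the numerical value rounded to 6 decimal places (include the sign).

+√(1/6) ≈ +0.408248

√[5·1!3!1!/6! · 3!1!1!1!3!1!] = √(3/2)
  +(−1)^0/∏(0,1,1,1,2,0)! = 1/2  (running 1/2)
  +(−1)^1/∏(1,0,0,0,3,1)! = -1/6  (running 1/3)
⟨..|..⟩ = √(3/2)·(1/3) = +0.408248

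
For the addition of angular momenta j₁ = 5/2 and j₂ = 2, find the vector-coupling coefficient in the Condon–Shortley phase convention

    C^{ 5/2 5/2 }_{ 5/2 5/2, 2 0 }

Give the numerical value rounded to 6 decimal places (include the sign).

j₁+j₂−J=2  J+j₁−j₂=3  J−j₁+j₂=2  j₁+j₂+J+1=8
(j₁±m₁, j₂±m₂, J±M) = (5,0,2,2,5,0)
P² = 1440/7
sum k=0..0:
  [0] +1/24 = 1/24
S = 1/24
C² = P²·S² = 5/14 ; C = +0.597614

+√(5/14) = +0.597614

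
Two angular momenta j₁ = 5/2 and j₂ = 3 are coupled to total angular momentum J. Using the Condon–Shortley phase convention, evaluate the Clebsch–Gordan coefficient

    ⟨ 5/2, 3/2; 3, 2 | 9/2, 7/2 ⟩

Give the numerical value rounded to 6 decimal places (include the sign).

j₁+j₂−J=1  J+j₁−j₂=4  J−j₁+j₂=5  j₁+j₂+J+1=11
(j₁±m₁, j₂±m₂, J±M) = (4,1,5,1,8,1)
P² = 921600/11
sum k=0..1:
  [0] +1/720 = 1/720
  [1] −1/576 = -1/576
S = -1/2880
C² = P²·S² = 1/99 ; C = -0.100504

-0.100504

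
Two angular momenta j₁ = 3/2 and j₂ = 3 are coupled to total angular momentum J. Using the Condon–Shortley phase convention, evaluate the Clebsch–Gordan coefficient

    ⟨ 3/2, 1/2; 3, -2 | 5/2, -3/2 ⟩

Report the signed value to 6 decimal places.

+√(1/14) = +0.267261

√[6·2!1!4!/8! · 2!1!1!5!1!4!] = √(288/7)
  +(−1)^0/∏(0,2,1,1,0,3)! = 1/12  (running 1/12)
  +(−1)^1/∏(1,1,0,0,1,4)! = -1/24  (running 1/24)
⟨..|..⟩ = √(288/7)·(1/24) = +0.267261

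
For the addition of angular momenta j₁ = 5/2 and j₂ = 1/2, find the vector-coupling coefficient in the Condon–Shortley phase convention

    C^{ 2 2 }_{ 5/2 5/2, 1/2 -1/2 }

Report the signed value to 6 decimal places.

triangle: 1!×4!×0!/6! = 24/720
(j±m)!: 5!×0!×0!×1!×4!×0! = 2880
prefactor² = (2J+1)×Δ×N² = 480
  k=0: +1/(0!×1!×0!×0!×4!×0!) = 1/24
Σ = 1/24  ⇒  CG² = 480×1/24² = 5/6
CG = +√(5/6) = +0.912871

+√(5/6) ≈ +0.912871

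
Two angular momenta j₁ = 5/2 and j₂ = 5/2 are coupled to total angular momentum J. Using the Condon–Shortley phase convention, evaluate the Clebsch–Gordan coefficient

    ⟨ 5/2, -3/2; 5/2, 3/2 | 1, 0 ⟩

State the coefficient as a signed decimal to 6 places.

j₁+j₂−J=4  J+j₁−j₂=1  J−j₁+j₂=1  j₁+j₂+J+1=7
(j₁±m₁, j₂±m₂, J±M) = (1,4,4,1,1,1)
P² = 288/35
sum k=3..4:
  [3] −1/6 = -1/6
  [4] +1/24 = 1/24
S = -1/8
C² = P²·S² = 9/70 ; C = -0.358569

-0.358569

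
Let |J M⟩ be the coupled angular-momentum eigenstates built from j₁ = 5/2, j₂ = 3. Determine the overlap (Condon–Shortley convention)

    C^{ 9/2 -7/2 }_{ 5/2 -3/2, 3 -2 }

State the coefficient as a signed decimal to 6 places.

j₁+j₂−J=1  J+j₁−j₂=4  J−j₁+j₂=5  j₁+j₂+J+1=11
(j₁±m₁, j₂±m₂, J±M) = (1,4,1,5,1,8)
P² = 921600/11
sum k=0..1:
  [0] +1/576 = 1/576
  [1] −1/720 = -1/720
S = 1/2880
C² = P²·S² = 1/99 ; C = +0.100504

+√(1/99) = +0.100504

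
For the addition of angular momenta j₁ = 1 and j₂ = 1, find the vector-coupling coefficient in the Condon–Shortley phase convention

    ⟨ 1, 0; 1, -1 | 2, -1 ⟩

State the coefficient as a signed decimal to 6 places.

j₁+j₂−J=0  J+j₁−j₂=2  J−j₁+j₂=2  j₁+j₂+J+1=5
(j₁±m₁, j₂±m₂, J±M) = (1,1,0,2,1,3)
P² = 2
sum k=0..0:
  [0] +1/2 = 1/2
S = 1/2
C² = P²·S² = 1/2 ; C = +0.707107

+0.707107  (= +√(1/2))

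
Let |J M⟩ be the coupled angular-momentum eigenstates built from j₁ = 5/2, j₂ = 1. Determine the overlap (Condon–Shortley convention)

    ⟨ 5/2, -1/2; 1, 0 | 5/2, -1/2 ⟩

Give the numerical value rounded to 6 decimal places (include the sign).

-0.169031  (= −√(1/35))

j₁+j₂−J=1  J+j₁−j₂=4  J−j₁+j₂=1  j₁+j₂+J+1=7
(j₁±m₁, j₂±m₂, J±M) = (2,3,1,1,2,3)
P² = 144/35
sum k=0..1:
  [0] +1/6 = 1/6
  [1] −1/4 = -1/4
S = -1/12
C² = P²·S² = 1/35 ; C = -0.169031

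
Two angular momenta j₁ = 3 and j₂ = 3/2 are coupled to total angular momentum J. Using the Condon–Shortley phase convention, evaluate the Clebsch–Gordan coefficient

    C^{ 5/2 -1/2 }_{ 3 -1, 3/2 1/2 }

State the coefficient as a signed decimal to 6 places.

√[6·2!4!1!/8! · 2!4!2!1!2!3!] = √(288/35)
  +(−1)^1/∏(1,1,3,1,1,0)! = -1/6  (running -1/6)
  +(−1)^2/∏(2,0,2,0,2,1)! = 1/8  (running -1/24)
⟨..|..⟩ = √(288/35)·(-1/24) = -0.119523

-0.119523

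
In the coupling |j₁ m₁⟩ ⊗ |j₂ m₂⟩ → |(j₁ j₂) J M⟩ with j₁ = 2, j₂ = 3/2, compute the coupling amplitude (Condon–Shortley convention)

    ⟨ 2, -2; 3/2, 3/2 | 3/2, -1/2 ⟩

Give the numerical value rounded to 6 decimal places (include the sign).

+0.632456

√[4·2!2!1!/6! · 0!4!3!0!1!2!] = √(32/5)
  +(−1)^2/∏(2,0,2,1,0,0)! = 1/4  (running 1/4)
⟨..|..⟩ = √(32/5)·(1/4) = +0.632456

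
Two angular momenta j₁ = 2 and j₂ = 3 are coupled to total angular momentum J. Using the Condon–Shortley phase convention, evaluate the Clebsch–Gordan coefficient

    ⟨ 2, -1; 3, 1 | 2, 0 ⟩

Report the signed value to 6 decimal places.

+0.377964

√[5·3!1!3!/8! · 1!3!4!2!2!2!] = √(36/7)
  +(−1)^2/∏(2,1,1,2,0,1)! = 1/4  (running 1/4)
  +(−1)^3/∏(3,0,0,1,1,2)! = -1/12  (running 1/6)
⟨..|..⟩ = √(36/7)·(1/6) = +0.377964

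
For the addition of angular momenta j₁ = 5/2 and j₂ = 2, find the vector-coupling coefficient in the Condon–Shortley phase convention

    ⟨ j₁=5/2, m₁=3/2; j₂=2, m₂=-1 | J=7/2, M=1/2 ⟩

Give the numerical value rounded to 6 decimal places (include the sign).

+√(121/315) ≈ +0.619780

√[8·1!4!3!/9! · 4!1!1!3!4!3!] = √(2304/35)
  +(−1)^0/∏(0,1,1,1,3,2)! = 1/12  (running 1/12)
  +(−1)^1/∏(1,0,0,0,4,3)! = -1/144  (running 11/144)
⟨..|..⟩ = √(2304/35)·(11/144) = +0.619780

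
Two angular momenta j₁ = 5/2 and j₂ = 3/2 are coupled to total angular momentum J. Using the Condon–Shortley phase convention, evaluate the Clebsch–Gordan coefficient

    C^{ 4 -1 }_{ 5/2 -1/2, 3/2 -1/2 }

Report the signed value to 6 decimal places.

+0.731925  (= +√(15/28))

j₁+j₂−J=0  J+j₁−j₂=5  J−j₁+j₂=3  j₁+j₂+J+1=9
(j₁±m₁, j₂±m₂, J±M) = (2,3,1,2,3,5)
P² = 2160/7
sum k=0..0:
  [0] +1/24 = 1/24
S = 1/24
C² = P²·S² = 15/28 ; C = +0.731925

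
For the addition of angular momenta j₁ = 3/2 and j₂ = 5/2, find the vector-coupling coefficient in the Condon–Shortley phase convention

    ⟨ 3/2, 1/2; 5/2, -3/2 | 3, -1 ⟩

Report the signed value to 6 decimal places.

+√(49/120) ≈ +0.639010

triangle: 1!·2!·4!/8! = 48/40320
(j±m)!: 2!·1!·1!·4!·2!·4! = 2304
prefactor² = (2J+1)·Δ·N² = 96/5
  k=0: +1/(0!·1!·1!·1!·1!·3!) = 1/6
  k=1: −1/(1!·0!·0!·0!·2!·4!) = -1/48
Σ = 7/48  ⇒  CG² = 96/5·7/48² = 49/120
CG = +√(49/120) = +0.639010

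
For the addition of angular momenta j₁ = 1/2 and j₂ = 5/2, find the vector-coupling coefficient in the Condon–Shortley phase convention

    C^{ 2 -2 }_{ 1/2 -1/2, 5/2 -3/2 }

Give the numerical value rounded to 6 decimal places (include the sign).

j₁+j₂−J=1  J+j₁−j₂=0  J−j₁+j₂=4  j₁+j₂+J+1=6
(j₁±m₁, j₂±m₂, J±M) = (0,1,1,4,0,4)
P² = 96
sum k=1..1:
  [1] −1/24 = -1/24
S = -1/24
C² = P²·S² = 1/6 ; C = -0.408248

−√(1/6) ≈ -0.408248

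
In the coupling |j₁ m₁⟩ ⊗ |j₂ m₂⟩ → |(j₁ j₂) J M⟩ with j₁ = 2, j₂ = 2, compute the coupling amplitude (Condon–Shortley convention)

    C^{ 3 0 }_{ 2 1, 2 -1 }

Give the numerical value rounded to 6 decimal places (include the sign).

√[7·1!3!3!/8! · 3!1!1!3!3!3!] = √(81/10)
  +(−1)^0/∏(0,1,1,1,2,2)! = 1/4  (running 1/4)
  +(−1)^1/∏(1,0,0,0,3,3)! = -1/36  (running 2/9)
⟨..|..⟩ = √(81/10)·(2/9) = +0.632456

+√(2/5) = +0.632456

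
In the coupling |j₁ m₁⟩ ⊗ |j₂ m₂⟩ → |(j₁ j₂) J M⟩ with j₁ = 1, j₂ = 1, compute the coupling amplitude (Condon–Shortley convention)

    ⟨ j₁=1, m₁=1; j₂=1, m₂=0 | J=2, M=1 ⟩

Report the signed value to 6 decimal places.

√[5·0!2!2!/5! · 2!0!1!1!3!1!] = √(2)
  +(−1)^0/∏(0,0,0,1,2,1)! = 1/2  (running 1/2)
⟨..|..⟩ = √(2)·(1/2) = +0.707107

+0.707107  (= +√(1/2))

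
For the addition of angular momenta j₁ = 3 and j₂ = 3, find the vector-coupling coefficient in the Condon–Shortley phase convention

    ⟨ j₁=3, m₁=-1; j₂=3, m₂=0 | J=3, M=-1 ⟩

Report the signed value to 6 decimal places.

+0.408248

√[7·3!3!3!/10! · 2!4!3!3!2!4!] = √(864/25)
  +(−1)^1/∏(1,2,3,2,0,1)! = -1/24  (running -1/24)
  +(−1)^2/∏(2,1,2,1,1,2)! = 1/8  (running 1/12)
  +(−1)^3/∏(3,0,1,0,2,3)! = -1/72  (running 5/72)
⟨..|..⟩ = √(864/25)·(5/72) = +0.408248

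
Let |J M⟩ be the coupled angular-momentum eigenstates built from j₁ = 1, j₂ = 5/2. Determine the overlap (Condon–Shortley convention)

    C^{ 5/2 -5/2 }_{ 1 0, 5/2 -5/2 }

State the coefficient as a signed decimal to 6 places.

+0.845154

√[6·1!1!4!/7! · 1!1!0!5!0!5!] = √(2880/7)
  +(−1)^0/∏(0,1,1,0,0,4)! = 1/24  (running 1/24)
⟨..|..⟩ = √(2880/7)·(1/24) = +0.845154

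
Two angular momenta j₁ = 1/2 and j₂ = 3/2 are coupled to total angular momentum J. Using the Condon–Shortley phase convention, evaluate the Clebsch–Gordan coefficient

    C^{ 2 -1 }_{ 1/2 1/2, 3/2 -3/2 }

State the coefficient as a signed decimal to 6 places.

+√(1/4) = +0.500000

√[5·0!1!3!/5! · 1!0!0!3!1!3!] = √(9)
  +(−1)^0/∏(0,0,0,0,1,3)! = 1/6  (running 1/6)
⟨..|..⟩ = √(9)·(1/6) = +0.500000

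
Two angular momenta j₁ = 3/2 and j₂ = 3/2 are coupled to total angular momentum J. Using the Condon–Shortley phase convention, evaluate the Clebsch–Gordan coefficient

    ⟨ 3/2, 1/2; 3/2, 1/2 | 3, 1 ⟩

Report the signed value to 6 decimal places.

+0.774597

triangle: 0!·3!·3!/7! = 36/5040
(j±m)!: 2!·1!·2!·1!·4!·2! = 192
prefactor² = (2J+1)·Δ·N² = 48/5
  k=0: +1/(0!·0!·1!·2!·2!·1!) = 1/4
Σ = 1/4  ⇒  CG² = 48/5·1/4² = 3/5
CG = +√(3/5) = +0.774597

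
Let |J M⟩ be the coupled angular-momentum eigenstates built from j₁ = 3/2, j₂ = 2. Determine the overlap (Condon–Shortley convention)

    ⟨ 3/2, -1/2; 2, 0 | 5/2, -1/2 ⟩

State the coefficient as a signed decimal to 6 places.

√[6·1!2!3!/7! · 1!2!2!2!2!3!] = √(48/35)
  +(−1)^0/∏(0,1,2,2,0,1)! = 1/4  (running 1/4)
  +(−1)^1/∏(1,0,1,1,1,2)! = -1/2  (running -1/4)
⟨..|..⟩ = √(48/35)·(-1/4) = -0.292770

-0.292770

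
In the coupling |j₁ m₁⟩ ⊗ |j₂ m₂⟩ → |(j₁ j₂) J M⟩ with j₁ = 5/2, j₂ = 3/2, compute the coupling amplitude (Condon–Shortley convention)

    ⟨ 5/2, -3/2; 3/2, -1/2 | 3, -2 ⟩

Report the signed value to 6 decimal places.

j₁+j₂−J=1  J+j₁−j₂=4  J−j₁+j₂=2  j₁+j₂+J+1=8
(j₁±m₁, j₂±m₂, J±M) = (1,4,1,2,1,5)
P² = 48
sum k=0..1:
  [0] +1/24 = 1/24
  [1] −1/12 = -1/12
S = -1/24
C² = P²·S² = 1/12 ; C = -0.288675

-0.288675  (= −√(1/12))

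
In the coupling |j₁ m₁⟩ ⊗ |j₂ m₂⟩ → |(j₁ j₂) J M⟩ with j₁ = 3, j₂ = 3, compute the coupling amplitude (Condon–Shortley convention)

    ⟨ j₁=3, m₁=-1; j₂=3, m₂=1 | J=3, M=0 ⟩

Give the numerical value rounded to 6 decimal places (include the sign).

√[7·3!3!3!/10! · 2!4!4!2!3!3!] = √(864/25)
  +(−1)^1/∏(1,2,3,3,0,0)! = -1/72  (running -1/72)
  +(−1)^2/∏(2,1,2,2,1,1)! = 1/8  (running 1/9)
  +(−1)^3/∏(3,0,1,1,2,2)! = -1/24  (running 5/72)
⟨..|..⟩ = √(864/25)·(5/72) = +0.408248

+√(1/6) = +0.408248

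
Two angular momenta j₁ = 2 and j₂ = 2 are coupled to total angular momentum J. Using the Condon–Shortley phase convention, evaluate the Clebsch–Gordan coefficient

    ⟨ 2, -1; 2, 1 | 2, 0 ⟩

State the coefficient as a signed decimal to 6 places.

+√(1/14) = +0.267261

j₁+j₂−J=2  J+j₁−j₂=2  J−j₁+j₂=2  j₁+j₂+J+1=7
(j₁±m₁, j₂±m₂, J±M) = (1,3,3,1,2,2)
P² = 8/7
sum k=1..2:
  [1] −1/4 = -1/4
  [2] +1/2 = 1/2
S = 1/4
C² = P²·S² = 1/14 ; C = +0.267261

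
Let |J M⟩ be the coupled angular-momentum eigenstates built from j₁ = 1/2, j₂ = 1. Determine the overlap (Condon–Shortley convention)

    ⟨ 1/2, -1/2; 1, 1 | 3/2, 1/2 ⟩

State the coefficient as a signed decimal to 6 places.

triangle: 0!·1!·2!/4! = 2/24
(j±m)!: 0!·1!·2!·0!·2!·1! = 4
prefactor² = (2J+1)·Δ·N² = 4/3
  k=0: +1/(0!·0!·1!·2!·0!·0!) = 1/2
Σ = 1/2  ⇒  CG² = 4/3·1/2² = 1/3
CG = +√(1/3) = +0.577350

+√(1/3) = +0.577350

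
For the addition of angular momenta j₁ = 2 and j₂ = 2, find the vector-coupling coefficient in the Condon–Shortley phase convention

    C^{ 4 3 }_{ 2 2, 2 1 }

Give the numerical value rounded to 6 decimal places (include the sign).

+0.707107  (= +√(1/2))

j₁+j₂−J=0  J+j₁−j₂=4  J−j₁+j₂=4  j₁+j₂+J+1=9
(j₁±m₁, j₂±m₂, J±M) = (4,0,3,1,7,1)
P² = 10368
sum k=0..0:
  [0] +1/144 = 1/144
S = 1/144
C² = P²·S² = 1/2 ; C = +0.707107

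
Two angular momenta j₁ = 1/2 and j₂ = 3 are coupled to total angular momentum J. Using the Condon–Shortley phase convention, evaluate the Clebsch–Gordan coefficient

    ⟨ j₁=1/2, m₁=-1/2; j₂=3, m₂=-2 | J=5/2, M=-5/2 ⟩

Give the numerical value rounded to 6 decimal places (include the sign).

√[6·1!0!5!/7! · 0!1!1!5!0!5!] = √(14400/7)
  +(−1)^1/∏(1,0,0,0,0,5)! = -1/120  (running -1/120)
⟨..|..⟩ = √(14400/7)·(-1/120) = -0.377964

−√(1/7) = -0.377964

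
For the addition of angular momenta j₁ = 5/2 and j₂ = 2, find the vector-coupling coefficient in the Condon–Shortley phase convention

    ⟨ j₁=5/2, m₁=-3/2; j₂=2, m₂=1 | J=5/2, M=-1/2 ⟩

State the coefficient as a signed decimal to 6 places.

triangle: 2!×3!×2!/8! = 24/40320
(j±m)!: 1!×4!×3!×1!×2!×3! = 1728
prefactor² = (2J+1)×Δ×N² = 216/35
  k=1: −1/(1!×1!×3!×2!×0!×0!) = -1/12
  k=2: +1/(2!×0!×2!×1!×1!×1!) = 1/4
Σ = 1/6  ⇒  CG² = 216/35×1/6² = 6/35
CG = +√(6/35) = +0.414039

+√(6/35) ≈ +0.414039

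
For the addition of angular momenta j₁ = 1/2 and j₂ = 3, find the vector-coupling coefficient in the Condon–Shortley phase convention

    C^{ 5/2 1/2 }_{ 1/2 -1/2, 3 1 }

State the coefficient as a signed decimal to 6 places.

triangle: 1!×0!×5!/7! = 120/5040
(j±m)!: 0!×1!×4!×2!×3!×2! = 576
prefactor² = (2J+1)×Δ×N² = 576/7
  k=1: −1/(1!×0!×0!×3!×0!×2!) = -1/12
Σ = -1/12  ⇒  CG² = 576/7×(-1/12)² = 4/7
CG = −√(4/7) = -0.755929

-0.755929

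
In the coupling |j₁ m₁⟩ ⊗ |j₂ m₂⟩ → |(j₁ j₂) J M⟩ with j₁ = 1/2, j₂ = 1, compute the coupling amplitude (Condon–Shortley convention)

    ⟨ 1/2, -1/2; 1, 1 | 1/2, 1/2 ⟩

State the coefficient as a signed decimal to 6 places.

-0.816497  (= −√(2/3))

triangle: 1!×0!×1!/3! = 1/6
(j±m)!: 0!×1!×2!×0!×1!×0! = 2
prefactor² = (2J+1)×Δ×N² = 2/3
  k=1: −1/(1!×0!×0!×1!×0!×0!) = -1
Σ = -1  ⇒  CG² = 2/3×(-1)² = 2/3
CG = −√(2/3) = -0.816497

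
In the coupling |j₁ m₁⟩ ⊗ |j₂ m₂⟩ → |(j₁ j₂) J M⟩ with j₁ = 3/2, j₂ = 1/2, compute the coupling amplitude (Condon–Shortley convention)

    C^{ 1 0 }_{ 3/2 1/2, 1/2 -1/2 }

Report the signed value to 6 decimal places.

+0.707107

j₁+j₂−J=1  J+j₁−j₂=2  J−j₁+j₂=0  j₁+j₂+J+1=4
(j₁±m₁, j₂±m₂, J±M) = (2,1,0,1,1,1)
P² = 1/2
sum k=0..0:
  [0] +1/1 = 1
S = 1
C² = P²·S² = 1/2 ; C = +0.707107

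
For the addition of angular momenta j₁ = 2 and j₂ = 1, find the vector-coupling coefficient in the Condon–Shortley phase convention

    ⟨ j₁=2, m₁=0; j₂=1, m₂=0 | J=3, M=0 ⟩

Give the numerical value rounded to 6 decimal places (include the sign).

triangle: 0!·4!·2!/7! = 48/5040
(j±m)!: 2!·2!·1!·1!·3!·3! = 144
prefactor² = (2J+1)·Δ·N² = 48/5
  k=0: +1/(0!·0!·2!·1!·2!·1!) = 1/4
Σ = 1/4  ⇒  CG² = 48/5·1/4² = 3/5
CG = +√(3/5) = +0.774597

+0.774597  (= +√(3/5))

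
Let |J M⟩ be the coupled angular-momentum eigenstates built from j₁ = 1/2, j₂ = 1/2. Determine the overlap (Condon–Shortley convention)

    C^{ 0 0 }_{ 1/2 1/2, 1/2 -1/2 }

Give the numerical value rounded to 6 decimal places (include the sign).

√[1·1!0!0!/2! · 1!0!0!1!0!0!] = √(1/2)
  +(−1)^0/∏(0,1,0,0,0,0)! = 1  (running 1)
⟨..|..⟩ = √(1/2)·(1) = +0.707107

+0.707107  (= +√(1/2))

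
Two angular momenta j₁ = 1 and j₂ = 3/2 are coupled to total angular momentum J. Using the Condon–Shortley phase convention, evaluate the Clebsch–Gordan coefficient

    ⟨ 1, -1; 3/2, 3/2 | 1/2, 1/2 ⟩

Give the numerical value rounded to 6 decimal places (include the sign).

+√(1/2) = +0.707107

√[2·2!0!1!/4! · 0!2!3!0!1!0!] = √(2)
  +(−1)^2/∏(2,0,0,1,0,0)! = 1/2  (running 1/2)
⟨..|..⟩ = √(2)·(1/2) = +0.707107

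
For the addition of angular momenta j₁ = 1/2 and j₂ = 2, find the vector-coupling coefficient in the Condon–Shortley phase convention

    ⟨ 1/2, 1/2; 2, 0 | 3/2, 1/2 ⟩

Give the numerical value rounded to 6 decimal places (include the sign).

√[4·1!0!3!/5! · 1!0!2!2!2!1!] = √(8/5)
  +(−1)^0/∏(0,1,0,2,0,1)! = 1/2  (running 1/2)
⟨..|..⟩ = √(8/5)·(1/2) = +0.632456

+√(2/5) ≈ +0.632456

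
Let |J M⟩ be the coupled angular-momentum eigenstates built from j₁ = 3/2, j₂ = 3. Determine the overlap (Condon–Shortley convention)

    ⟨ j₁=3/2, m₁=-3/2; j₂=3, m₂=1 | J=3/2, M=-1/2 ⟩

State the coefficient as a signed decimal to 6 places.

−√(4/35) = -0.338062

√[4·3!0!3!/7! · 0!3!4!2!1!2!] = √(576/35)
  +(−1)^3/∏(3,0,0,1,0,2)! = -1/12  (running -1/12)
⟨..|..⟩ = √(576/35)·(-1/12) = -0.338062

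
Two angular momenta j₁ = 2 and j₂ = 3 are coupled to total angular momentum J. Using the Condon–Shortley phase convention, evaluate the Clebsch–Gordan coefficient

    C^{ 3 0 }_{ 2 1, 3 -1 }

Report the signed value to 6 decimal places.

j₁+j₂−J=2  J+j₁−j₂=2  J−j₁+j₂=4  j₁+j₂+J+1=9
(j₁±m₁, j₂±m₂, J±M) = (3,1,2,4,3,3)
P² = 96/5
sum k=0..1:
  [0] +1/8 = 1/8
  [1] −1/12 = -1/12
S = 1/24
C² = P²·S² = 1/30 ; C = +0.182574

+0.182574  (= +√(1/30))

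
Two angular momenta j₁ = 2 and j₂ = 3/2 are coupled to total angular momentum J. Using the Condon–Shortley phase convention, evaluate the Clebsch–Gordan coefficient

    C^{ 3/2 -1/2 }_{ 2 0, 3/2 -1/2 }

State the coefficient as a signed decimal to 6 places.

j₁+j₂−J=2  J+j₁−j₂=2  J−j₁+j₂=1  j₁+j₂+J+1=6
(j₁±m₁, j₂±m₂, J±M) = (2,2,1,2,1,2)
P² = 16/45
sum k=0..1:
  [0] +1/4 = 1/4
  [1] −1/1 = -1
S = -3/4
C² = P²·S² = 1/5 ; C = -0.447214

−√(1/5) ≈ -0.447214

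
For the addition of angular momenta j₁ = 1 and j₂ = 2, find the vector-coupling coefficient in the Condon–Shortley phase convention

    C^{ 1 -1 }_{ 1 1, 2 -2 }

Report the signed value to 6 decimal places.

+√(3/5) = +0.774597

triangle: 2!·0!·2!/5! = 4/120
(j±m)!: 2!·0!·0!·4!·0!·2! = 96
prefactor² = (2J+1)·Δ·N² = 48/5
  k=0: +1/(0!·2!·0!·0!·0!·2!) = 1/4
Σ = 1/4  ⇒  CG² = 48/5·1/4² = 3/5
CG = +√(3/5) = +0.774597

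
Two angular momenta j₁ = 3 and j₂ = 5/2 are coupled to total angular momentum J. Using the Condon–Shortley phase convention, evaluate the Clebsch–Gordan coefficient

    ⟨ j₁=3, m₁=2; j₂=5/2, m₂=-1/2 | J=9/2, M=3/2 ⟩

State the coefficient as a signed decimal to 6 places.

+√(169/462) = +0.604815

triangle: 1!·5!·4!/11! = 2880/39916800
(j±m)!: 5!·1!·2!·3!·6!·3! = 6220800
prefactor² = (2J+1)·Δ·N² = 345600/77
  k=0: +1/(0!·1!·1!·2!·4!·2!) = 1/96
  k=1: −1/(1!·0!·0!·1!·5!·3!) = -1/720
Σ = 13/1440  ⇒  CG² = 345600/77·13/1440² = 169/462
CG = +√(169/462) = +0.604815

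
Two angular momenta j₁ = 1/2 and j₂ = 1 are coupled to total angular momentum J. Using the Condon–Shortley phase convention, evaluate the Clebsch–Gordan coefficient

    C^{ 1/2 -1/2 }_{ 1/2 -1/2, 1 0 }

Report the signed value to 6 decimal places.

triangle: 1!×0!×1!/3! = 1/6
(j±m)!: 0!×1!×1!×1!×0!×1! = 1
prefactor² = (2J+1)×Δ×N² = 1/3
  k=1: −1/(1!×0!×0!×0!×0!×1!) = -1
Σ = -1  ⇒  CG² = 1/3×(-1)² = 1/3
CG = −√(1/3) = -0.577350

-0.577350  (= −√(1/3))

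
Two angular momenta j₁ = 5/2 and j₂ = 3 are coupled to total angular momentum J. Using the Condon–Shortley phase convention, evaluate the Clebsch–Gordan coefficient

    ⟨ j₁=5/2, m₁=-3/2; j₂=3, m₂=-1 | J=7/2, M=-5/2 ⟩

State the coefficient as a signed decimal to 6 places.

−√(10/63) ≈ -0.398410

triangle: 2!·3!·4!/10! = 288/3628800
(j±m)!: 1!·4!·2!·4!·1!·6! = 829440
prefactor² = (2J+1)·Δ·N² = 18432/35
  k=1: −1/(1!·1!·3!·1!·0!·3!) = -1/36
  k=2: +1/(2!·0!·2!·0!·1!·4!) = 1/96
Σ = -5/288  ⇒  CG² = 18432/35·(-5/288)² = 10/63
CG = −√(10/63) = -0.398410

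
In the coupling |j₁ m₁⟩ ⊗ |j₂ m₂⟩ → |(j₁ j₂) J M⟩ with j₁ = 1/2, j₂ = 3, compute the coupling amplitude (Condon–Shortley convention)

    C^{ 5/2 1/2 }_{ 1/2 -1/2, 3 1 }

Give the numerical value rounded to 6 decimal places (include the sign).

-0.755929  (= −√(4/7))

triangle: 1!×0!×5!/7! = 120/5040
(j±m)!: 0!×1!×4!×2!×3!×2! = 576
prefactor² = (2J+1)×Δ×N² = 576/7
  k=1: −1/(1!×0!×0!×3!×0!×2!) = -1/12
Σ = -1/12  ⇒  CG² = 576/7×(-1/12)² = 4/7
CG = −√(4/7) = -0.755929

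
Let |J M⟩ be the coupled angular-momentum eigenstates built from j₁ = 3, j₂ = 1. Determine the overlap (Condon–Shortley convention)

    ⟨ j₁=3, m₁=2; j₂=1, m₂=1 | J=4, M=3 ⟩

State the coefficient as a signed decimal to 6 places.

√[9·0!6!2!/9! · 5!1!2!0!7!1!] = √(43200)
  +(−1)^0/∏(0,0,1,2,5,0)! = 1/240  (running 1/240)
⟨..|..⟩ = √(43200)·(1/240) = +0.866025

+√(3/4) = +0.866025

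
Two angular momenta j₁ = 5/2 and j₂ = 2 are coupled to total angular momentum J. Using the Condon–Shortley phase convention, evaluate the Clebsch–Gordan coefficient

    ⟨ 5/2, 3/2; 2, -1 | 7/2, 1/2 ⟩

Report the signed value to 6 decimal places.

triangle: 1!×4!×3!/9! = 144/362880
(j±m)!: 4!×1!×1!×3!×4!×3! = 20736
prefactor² = (2J+1)×Δ×N² = 2304/35
  k=0: +1/(0!×1!×1!×1!×3!×2!) = 1/12
  k=1: −1/(1!×0!×0!×0!×4!×3!) = -1/144
Σ = 11/144  ⇒  CG² = 2304/35×11/144² = 121/315
CG = +√(121/315) = +0.619780

+0.619780  (= +√(121/315))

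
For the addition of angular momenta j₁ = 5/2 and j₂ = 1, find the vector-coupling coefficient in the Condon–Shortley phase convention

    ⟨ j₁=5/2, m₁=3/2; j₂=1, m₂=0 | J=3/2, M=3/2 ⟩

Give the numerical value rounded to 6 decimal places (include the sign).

−√(4/15) ≈ -0.516398

√[4·2!3!0!/6! · 4!1!1!1!3!0!] = √(48/5)
  +(−1)^1/∏(1,1,0,0,3,0)! = -1/6  (running -1/6)
⟨..|..⟩ = √(48/5)·(-1/6) = -0.516398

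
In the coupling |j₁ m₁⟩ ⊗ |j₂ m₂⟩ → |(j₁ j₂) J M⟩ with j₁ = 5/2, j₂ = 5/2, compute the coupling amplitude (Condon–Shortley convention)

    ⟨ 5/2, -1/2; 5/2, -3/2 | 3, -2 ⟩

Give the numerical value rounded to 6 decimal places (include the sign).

√[7·2!3!3!/9! · 2!3!1!4!1!5!] = √(48)
  +(−1)^0/∏(0,2,3,1,0,2)! = 1/24  (running 1/24)
  +(−1)^1/∏(1,1,2,0,1,3)! = -1/12  (running -1/24)
⟨..|..⟩ = √(48)·(-1/24) = -0.288675

-0.288675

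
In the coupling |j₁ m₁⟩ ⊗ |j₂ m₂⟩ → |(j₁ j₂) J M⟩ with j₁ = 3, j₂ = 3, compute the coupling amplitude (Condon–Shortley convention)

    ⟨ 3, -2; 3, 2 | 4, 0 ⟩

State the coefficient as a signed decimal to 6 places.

√[9·2!4!4!/11! · 1!5!5!1!4!4!] = √(165888/77)
  +(−1)^1/∏(1,1,4,4,0,0)! = -1/576  (running -1/576)
  +(−1)^2/∏(2,0,3,3,1,1)! = 1/72  (running 7/576)
⟨..|..⟩ = √(165888/77)·(7/576) = +0.564076

+√(7/22) = +0.564076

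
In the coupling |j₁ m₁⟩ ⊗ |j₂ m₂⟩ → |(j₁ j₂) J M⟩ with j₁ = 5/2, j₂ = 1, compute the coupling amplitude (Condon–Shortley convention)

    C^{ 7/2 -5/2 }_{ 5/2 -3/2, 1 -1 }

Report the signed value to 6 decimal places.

√[8·0!5!2!/8! · 1!4!0!2!1!6!] = √(11520/7)
  +(−1)^0/∏(0,0,4,0,1,2)! = 1/48  (running 1/48)
⟨..|..⟩ = √(11520/7)·(1/48) = +0.845154

+√(5/7) = +0.845154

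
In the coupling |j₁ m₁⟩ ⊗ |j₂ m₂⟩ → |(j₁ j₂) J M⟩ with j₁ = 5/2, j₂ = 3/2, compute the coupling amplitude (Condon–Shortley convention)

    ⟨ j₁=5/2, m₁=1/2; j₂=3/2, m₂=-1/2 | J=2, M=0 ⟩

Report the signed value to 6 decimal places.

√[5·2!3!1!/7! · 3!2!1!2!2!2!] = √(8/7)
  +(−1)^0/∏(0,2,2,1,1,0)! = 1/4  (running 1/4)
  +(−1)^1/∏(1,1,1,0,2,1)! = -1/2  (running -1/4)
⟨..|..⟩ = √(8/7)·(-1/4) = -0.267261

-0.267261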